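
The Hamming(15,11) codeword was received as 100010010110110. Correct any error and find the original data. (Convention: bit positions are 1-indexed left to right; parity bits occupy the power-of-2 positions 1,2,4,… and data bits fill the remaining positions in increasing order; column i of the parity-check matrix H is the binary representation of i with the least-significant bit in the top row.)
Syndrome s = H · r^T (mod 2), r = 100010010110110:
  s[0] = (101010101010101)·(100010010110110) mod 2 = 1+0+0+0+1+0+0+0+0+0+1+0+1+0+0 mod 2 = 0
  s[1] = (011001100110011)·(100010010110110) mod 2 = 0+0+0+0+0+0+0+0+0+1+1+0+0+1+0 mod 2 = 1
  s[2] = (000111100001111)·(100010010110110) mod 2 = 0+0+0+0+1+0+0+0+0+0+0+0+1+1+0 mod 2 = 1
  s[3] = (000000011111111)·(100010010110110) mod 2 = 0+0+0+0+0+0+0+1+0+1+1+0+1+1+0 mod 2 = 1
Syndrome = 0111
Column 14 of H equals this syndrome → error at bit 14 (1-indexed).
Flip bit 14: 100010010110110 → 100010010110100
Extract data bits at positions {3,5,6,7,9,10,11,12,13,14,15}: 01000110100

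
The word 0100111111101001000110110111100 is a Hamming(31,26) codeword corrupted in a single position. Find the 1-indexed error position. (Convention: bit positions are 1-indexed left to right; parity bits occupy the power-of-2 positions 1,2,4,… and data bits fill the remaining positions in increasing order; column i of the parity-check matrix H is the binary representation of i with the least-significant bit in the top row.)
Syndrome s = H · r^T (mod 2), r = 0100111111101001000110110111100:
  s[0] = (1010101010101010101010101010101)·(0100111111101001000110110111100) mod 2 = 0+0+0+0+1+0+1+0+1+0+1+0+1+0+0+0+0+0+0+0+1+0+1+0+0+0+1+0+1+0+0 mod 2 = 1
  s[1] = (0110011001100110011001100110011)·(0100111111101001000110110111100) mod 2 = 0+1+0+0+0+1+1+0+0+1+1+0+0+0+0+0+0+0+0+0+0+0+1+0+0+1+1+0+0+0+0 mod 2 = 0
  s[2] = (0001111000011110000111100001111)·(0100111111101001000110110111100) mod 2 = 0+0+0+0+1+1+1+0+0+0+0+0+1+0+0+0+0+0+0+1+1+0+1+0+0+0+0+1+1+0+0 mod 2 = 1
  s[3] = (0000000111111110000000011111111)·(0100111111101001000110110111100) mod 2 = 0+0+0+0+0+0+0+1+1+1+1+0+1+0+0+0+0+0+0+0+0+0+0+1+0+1+1+1+1+0+0 mod 2 = 0
  s[4] = (0000000000000001111111111111111)·(0100111111101001000110110111100) mod 2 = 0+0+0+0+0+0+0+0+0+0+0+0+0+0+0+1+0+0+0+1+1+0+1+1+0+1+1+1+1+0+0 mod 2 = 1
Syndrome = 10101
Column i of H is the binary representation of i, so the syndrome is the binary index of the flipped bit.
Read s = 10101 with s[0] as LSB: 1·2^0 + 0·2^1 + 1·2^2 + 0·2^3 + 1·2^4 = 21.
Error is at bit position 21.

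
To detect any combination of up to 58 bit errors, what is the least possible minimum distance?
Detecting e errors requires d_min ≥ e + 1 = 58 + 1 = 59.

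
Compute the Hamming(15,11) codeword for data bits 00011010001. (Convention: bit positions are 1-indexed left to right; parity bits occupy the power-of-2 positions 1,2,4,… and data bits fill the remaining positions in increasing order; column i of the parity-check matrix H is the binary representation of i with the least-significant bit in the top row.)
Codeword c = d · G (mod 2), d = 00011010001:
  c[0] = d·G[:,0] = (00011010001)·(11011010101) mod 2 = 0+0+0+1+1+0+1+0+0+0+1 mod 2 = 0
  c[1] = d·G[:,1] = (00011010001)·(10110110011) mod 2 = 0+0+0+1+0+0+1+0+0+0+1 mod 2 = 1
  c[2] = d·G[:,2] = (00011010001)·(10000000000) mod 2 = 0+0+0+0+0+0+0+0+0+0+0 mod 2 = 0
  c[3] = d·G[:,3] = (00011010001)·(01110001111) mod 2 = 0+0+0+1+0+0+0+0+0+0+1 mod 2 = 0
  c[4] = d·G[:,4] = (00011010001)·(01000000000) mod 2 = 0+0+0+0+0+0+0+0+0+0+0 mod 2 = 0
  c[5] = d·G[:,5] = (00011010001)·(00100000000) mod 2 = 0+0+0+0+0+0+0+0+0+0+0 mod 2 = 0
  c[6] = d·G[:,6] = (00011010001)·(00010000000) mod 2 = 0+0+0+1+0+0+0+0+0+0+0 mod 2 = 1
  c[7] = d·G[:,7] = (00011010001)·(00001111111) mod 2 = 0+0+0+0+1+0+1+0+0+0+1 mod 2 = 1
  c[8] = d·G[:,8] = (00011010001)·(00001000000) mod 2 = 0+0+0+0+1+0+0+0+0+0+0 mod 2 = 1
  c[9] = d·G[:,9] = (00011010001)·(00000100000) mod 2 = 0+0+0+0+0+0+0+0+0+0+0 mod 2 = 0
  c[10] = d·G[:,10] = (00011010001)·(00000010000) mod 2 = 0+0+0+0+0+0+1+0+0+0+0 mod 2 = 1
  c[11] = d·G[:,11] = (00011010001)·(00000001000) mod 2 = 0+0+0+0+0+0+0+0+0+0+0 mod 2 = 0
  c[12] = d·G[:,12] = (00011010001)·(00000000100) mod 2 = 0+0+0+0+0+0+0+0+0+0+0 mod 2 = 0
  c[13] = d·G[:,13] = (00011010001)·(00000000010) mod 2 = 0+0+0+0+0+0+0+0+0+0+0 mod 2 = 0
  c[14] = d·G[:,14] = (00011010001)·(00000000001) mod 2 = 0+0+0+0+0+0+0+0+0+0+1 mod 2 = 1
Codeword = 010000111010001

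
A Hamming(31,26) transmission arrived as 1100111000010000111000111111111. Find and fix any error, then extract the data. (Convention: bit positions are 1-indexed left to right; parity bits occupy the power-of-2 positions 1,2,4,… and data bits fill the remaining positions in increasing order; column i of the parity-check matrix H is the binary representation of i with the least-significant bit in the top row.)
Syndrome s = H · r^T (mod 2), r = 1100111000010000111000111111111:
  s[0] = (1010101010101010101010101010101)·(1100111000010000111000111111111) mod 2 = 1+0+0+0+1+0+1+0+0+0+0+0+0+0+0+0+1+0+1+0+0+0+1+0+1+0+1+0+1+0+1 mod 2 = 0
  s[1] = (0110011001100110011001100110011)·(1100111000010000111000111111111) mod 2 = 0+1+0+0+0+1+1+0+0+0+0+0+0+0+0+0+0+1+1+0+0+0+1+0+0+1+1+0+0+1+1 mod 2 = 0
  s[2] = (0001111000011110000111100001111)·(1100111000010000111000111111111) mod 2 = 0+0+0+0+1+1+1+0+0+0+0+1+0+0+0+0+0+0+0+0+0+0+1+0+0+0+0+1+1+1+1 mod 2 = 1
  s[3] = (0000000111111110000000011111111)·(1100111000010000111000111111111) mod 2 = 0+0+0+0+0+0+0+0+0+0+0+1+0+0+0+0+0+0+0+0+0+0+0+1+1+1+1+1+1+1+1 mod 2 = 1
  s[4] = (0000000000000001111111111111111)·(1100111000010000111000111111111) mod 2 = 0+0+0+0+0+0+0+0+0+0+0+0+0+0+0+0+1+1+1+0+0+0+1+1+1+1+1+1+1+1+1 mod 2 = 0
Syndrome = 00110
Column 12 of H equals this syndrome → error at bit 12 (1-indexed).
Flip bit 12: 1100111000010000111000111111111 → 1100111000000000111000111111111
Extract data bits at positions {3,5,6,7,9,10,11,12,13,14,15,17,18,19,20,21,22,23,24,25,26,27,28,29,30,31}: 01110000000111000111111111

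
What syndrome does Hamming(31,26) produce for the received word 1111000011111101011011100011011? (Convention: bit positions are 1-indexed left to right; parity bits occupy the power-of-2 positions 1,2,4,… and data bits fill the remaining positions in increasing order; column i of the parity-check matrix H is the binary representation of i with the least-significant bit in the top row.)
Syndrome s = H · r^T (mod 2), r = 1111000011111101011011100011011:
  s[0] = (1010101010101010101010101010101)·(1111000011111101011011100011011) mod 2 = 1+0+1+0+0+0+0+0+1+0+1+0+1+0+0+0+0+0+1+0+1+0+1+0+0+0+1+0+0+0+1 mod 2 = 0
  s[1] = (0110011001100110011001100110011)·(1111000011111101011011100011011) mod 2 = 0+1+1+0+0+0+0+0+0+1+1+0+0+1+0+0+0+1+1+0+0+1+1+0+0+0+1+0+0+1+1 mod 2 = 0
  s[2] = (0001111000011110000111100001111)·(1111000011111101011011100011011) mod 2 = 0+0+0+1+0+0+0+0+0+0+0+1+1+1+0+0+0+0+0+0+1+1+1+0+0+0+0+1+0+1+1 mod 2 = 0
  s[3] = (0000000111111110000000011111111)·(1111000011111101011011100011011) mod 2 = 0+0+0+0+0+0+0+0+1+1+1+1+1+1+0+0+0+0+0+0+0+0+0+0+0+0+1+1+0+1+1 mod 2 = 0
  s[4] = (0000000000000001111111111111111)·(1111000011111101011011100011011) mod 2 = 0+0+0+0+0+0+0+0+0+0+0+0+0+0+0+1+0+1+1+0+1+1+1+0+0+0+1+1+0+1+1 mod 2 = 0
Syndrome = 00000
s = 0: no error detected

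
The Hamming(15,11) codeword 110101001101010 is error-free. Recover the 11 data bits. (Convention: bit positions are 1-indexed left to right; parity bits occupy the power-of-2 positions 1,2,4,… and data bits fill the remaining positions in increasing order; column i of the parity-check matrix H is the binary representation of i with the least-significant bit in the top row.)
Parity bits occupy power-of-2 positions; data bits are at positions {3,5,6,7,9,10,11,12,13,14,15} (1-indexed).
Extract: c[3]=0 c[5]=0 c[6]=1 c[7]=0 c[9]=1 c[10]=1 c[11]=0 c[12]=1 c[13]=0 c[14]=1 c[15]=0
Data = 00101101010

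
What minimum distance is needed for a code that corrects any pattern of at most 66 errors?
Correcting t errors requires d_min ≥ 2t + 1 = 2·66 + 1 = 133.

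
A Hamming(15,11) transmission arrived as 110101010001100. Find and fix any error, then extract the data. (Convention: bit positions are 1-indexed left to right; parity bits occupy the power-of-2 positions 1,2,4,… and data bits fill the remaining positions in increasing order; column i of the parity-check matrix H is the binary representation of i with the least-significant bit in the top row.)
Syndrome s = H · r^T (mod 2), r = 110101010001100:
  s[0] = (101010101010101)·(110101010001100) mod 2 = 1+0+0+0+0+0+0+0+0+0+0+0+1+0+0 mod 2 = 0
  s[1] = (011001100110011)·(110101010001100) mod 2 = 0+1+0+0+0+1+0+0+0+0+0+0+0+0+0 mod 2 = 0
  s[2] = (000111100001111)·(110101010001100) mod 2 = 0+0+0+1+0+1+0+0+0+0+0+1+1+0+0 mod 2 = 0
  s[3] = (000000011111111)·(110101010001100) mod 2 = 0+0+0+0+0+0+0+1+0+0+0+1+1+0+0 mod 2 = 1
Syndrome = 0001
Column 8 of H equals this syndrome → error at bit 8 (1-indexed).
Flip bit 8: 110101010001100 → 110101000001100
Extract data bits at positions {3,5,6,7,9,10,11,12,13,14,15}: 00100001100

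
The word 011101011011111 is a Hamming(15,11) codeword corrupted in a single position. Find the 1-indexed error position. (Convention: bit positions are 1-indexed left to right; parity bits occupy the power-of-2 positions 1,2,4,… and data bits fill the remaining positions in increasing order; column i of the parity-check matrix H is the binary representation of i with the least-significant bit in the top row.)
Syndrome s = H · r^T (mod 2), r = 011101011011111:
  s[0] = (101010101010101)·(011101011011111) mod 2 = 0+0+1+0+0+0+0+0+1+0+1+0+1+0+1 mod 2 = 1
  s[1] = (011001100110011)·(011101011011111) mod 2 = 0+1+1+0+0+1+0+0+0+0+1+0+0+1+1 mod 2 = 0
  s[2] = (000111100001111)·(011101011011111) mod 2 = 0+0+0+1+0+1+0+0+0+0+0+1+1+1+1 mod 2 = 0
  s[3] = (000000011111111)·(011101011011111) mod 2 = 0+0+0+0+0+0+0+1+1+0+1+1+1+1+1 mod 2 = 1
Syndrome = 1001
Column i of H is the binary representation of i, so the syndrome is the binary index of the flipped bit.
Read s = 1001 with s[0] as LSB: 1·2^0 + 0·2^1 + 0·2^2 + 1·2^3 = 9.
Error is at bit position 9.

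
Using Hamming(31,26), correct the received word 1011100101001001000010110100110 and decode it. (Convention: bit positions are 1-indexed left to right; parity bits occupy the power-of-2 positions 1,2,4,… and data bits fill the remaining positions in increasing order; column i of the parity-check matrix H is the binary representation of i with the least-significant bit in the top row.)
Syndrome s = H · r^T (mod 2), r = 1011100101001001000010110100110:
  s[0] = (1010101010101010101010101010101)·(1011100101001001000010110100110) mod 2 = 1+0+1+0+1+0+0+0+0+0+0+0+1+0+0+0+0+0+0+0+1+0+1+0+0+0+0+0+1+0+0 mod 2 = 1
  s[1] = (0110011001100110011001100110011)·(1011100101001001000010110100110) mod 2 = 0+0+1+0+0+0+0+0+0+1+0+0+0+0+0+0+0+0+0+0+0+0+1+0+0+1+0+0+0+1+0 mod 2 = 1
  s[2] = (0001111000011110000111100001111)·(1011100101001001000010110100110) mod 2 = 0+0+0+1+1+0+0+0+0+0+0+0+1+0+0+0+0+0+0+0+1+0+1+0+0+0+0+0+1+1+0 mod 2 = 1
  s[3] = (0000000111111110000000011111111)·(1011100101001001000010110100110) mod 2 = 0+0+0+0+0+0+0+1+0+1+0+0+1+0+0+0+0+0+0+0+0+0+0+1+0+1+0+0+1+1+0 mod 2 = 1
  s[4] = (0000000000000001111111111111111)·(1011100101001001000010110100110) mod 2 = 0+0+0+0+0+0+0+0+0+0+0+0+0+0+0+1+0+0+0+0+1+0+1+1+0+1+0+0+1+1+0 mod 2 = 1
Syndrome = 11111
Column 31 of H equals this syndrome → error at bit 31 (1-indexed).
Flip bit 31: 1011100101001001000010110100110 → 1011100101001001000010110100111
Extract data bits at positions {3,5,6,7,9,10,11,12,13,14,15,17,18,19,20,21,22,23,24,25,26,27,28,29,30,31}: 11000100100000010110100111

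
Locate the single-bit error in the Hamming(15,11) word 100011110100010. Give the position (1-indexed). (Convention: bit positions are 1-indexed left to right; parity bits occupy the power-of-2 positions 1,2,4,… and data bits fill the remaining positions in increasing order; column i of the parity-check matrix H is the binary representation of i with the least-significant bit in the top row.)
Syndrome s = H · r^T (mod 2), r = 100011110100010:
  s[0] = (101010101010101)·(100011110100010) mod 2 = 1+0+0+0+1+0+1+0+0+0+0+0+0+0+0 mod 2 = 1
  s[1] = (011001100110011)·(100011110100010) mod 2 = 0+0+0+0+0+1+1+0+0+1+0+0+0+1+0 mod 2 = 0
  s[2] = (000111100001111)·(100011110100010) mod 2 = 0+0+0+0+1+1+1+0+0+0+0+0+0+1+0 mod 2 = 0
  s[3] = (000000011111111)·(100011110100010) mod 2 = 0+0+0+0+0+0+0+1+0+1+0+0+0+1+0 mod 2 = 1
Syndrome = 1001
Column i of H is the binary representation of i, so the syndrome is the binary index of the flipped bit.
Read s = 1001 with s[0] as LSB: 1·2^0 + 0·2^1 + 0·2^2 + 1·2^3 = 9.
Error is at bit position 9.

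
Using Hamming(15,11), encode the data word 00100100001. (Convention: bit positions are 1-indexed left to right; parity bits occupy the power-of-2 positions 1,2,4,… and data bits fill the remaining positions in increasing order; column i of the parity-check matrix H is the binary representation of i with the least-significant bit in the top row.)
Codeword c = d · G (mod 2), d = 00100100001:
  c[0] = d·G[:,0] = (00100100001)·(11011010101) mod 2 = 0+0+0+0+0+0+0+0+0+0+1 mod 2 = 1
  c[1] = d·G[:,1] = (00100100001)·(10110110011) mod 2 = 0+0+1+0+0+1+0+0+0+0+1 mod 2 = 1
  c[2] = d·G[:,2] = (00100100001)·(10000000000) mod 2 = 0+0+0+0+0+0+0+0+0+0+0 mod 2 = 0
  c[3] = d·G[:,3] = (00100100001)·(01110001111) mod 2 = 0+0+1+0+0+0+0+0+0+0+1 mod 2 = 0
  c[4] = d·G[:,4] = (00100100001)·(01000000000) mod 2 = 0+0+0+0+0+0+0+0+0+0+0 mod 2 = 0
  c[5] = d·G[:,5] = (00100100001)·(00100000000) mod 2 = 0+0+1+0+0+0+0+0+0+0+0 mod 2 = 1
  c[6] = d·G[:,6] = (00100100001)·(00010000000) mod 2 = 0+0+0+0+0+0+0+0+0+0+0 mod 2 = 0
  c[7] = d·G[:,7] = (00100100001)·(00001111111) mod 2 = 0+0+0+0+0+1+0+0+0+0+1 mod 2 = 0
  c[8] = d·G[:,8] = (00100100001)·(00001000000) mod 2 = 0+0+0+0+0+0+0+0+0+0+0 mod 2 = 0
  c[9] = d·G[:,9] = (00100100001)·(00000100000) mod 2 = 0+0+0+0+0+1+0+0+0+0+0 mod 2 = 1
  c[10] = d·G[:,10] = (00100100001)·(00000010000) mod 2 = 0+0+0+0+0+0+0+0+0+0+0 mod 2 = 0
  c[11] = d·G[:,11] = (00100100001)·(00000001000) mod 2 = 0+0+0+0+0+0+0+0+0+0+0 mod 2 = 0
  c[12] = d·G[:,12] = (00100100001)·(00000000100) mod 2 = 0+0+0+0+0+0+0+0+0+0+0 mod 2 = 0
  c[13] = d·G[:,13] = (00100100001)·(00000000010) mod 2 = 0+0+0+0+0+0+0+0+0+0+0 mod 2 = 0
  c[14] = d·G[:,14] = (00100100001)·(00000000001) mod 2 = 0+0+0+0+0+0+0+0+0+0+1 mod 2 = 1
Codeword = 110001000100001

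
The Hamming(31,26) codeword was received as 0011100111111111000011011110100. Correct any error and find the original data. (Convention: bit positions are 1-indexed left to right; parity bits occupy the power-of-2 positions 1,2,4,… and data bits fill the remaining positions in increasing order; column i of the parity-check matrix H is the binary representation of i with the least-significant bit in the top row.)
Syndrome s = H · r^T (mod 2), r = 0011100111111111000011011110100:
  s[0] = (1010101010101010101010101010101)·(0011100111111111000011011110100) mod 2 = 0+0+1+0+1+0+0+0+1+0+1+0+1+0+1+0+0+0+0+0+1+0+0+0+1+0+1+0+1+0+0 mod 2 = 0
  s[1] = (0110011001100110011001100110011)·(0011100111111111000011011110100) mod 2 = 0+0+1+0+0+0+0+0+0+1+1+0+0+1+1+0+0+0+0+0+0+1+0+0+0+1+1+0+0+0+0 mod 2 = 0
  s[2] = (0001111000011110000111100001111)·(0011100111111111000011011110100) mod 2 = 0+0+0+1+1+0+0+0+0+0+0+1+1+1+1+0+0+0+0+0+1+1+0+0+0+0+0+0+1+0+0 mod 2 = 1
  s[3] = (0000000111111110000000011111111)·(0011100111111111000011011110100) mod 2 = 0+0+0+0+0+0+0+1+1+1+1+1+1+1+1+0+0+0+0+0+0+0+0+1+1+1+1+0+1+0+0 mod 2 = 1
  s[4] = (0000000000000001111111111111111)·(0011100111111111000011011110100) mod 2 = 0+0+0+0+0+0+0+0+0+0+0+0+0+0+0+1+0+0+0+0+1+1+0+1+1+1+1+0+1+0+0 mod 2 = 0
Syndrome = 00110
Column 12 of H equals this syndrome → error at bit 12 (1-indexed).
Flip bit 12: 0011100111111111000011011110100 → 0011100111101111000011011110100
Extract data bits at positions {3,5,6,7,9,10,11,12,13,14,15,17,18,19,20,21,22,23,24,25,26,27,28,29,30,31}: 11001110111000011011110100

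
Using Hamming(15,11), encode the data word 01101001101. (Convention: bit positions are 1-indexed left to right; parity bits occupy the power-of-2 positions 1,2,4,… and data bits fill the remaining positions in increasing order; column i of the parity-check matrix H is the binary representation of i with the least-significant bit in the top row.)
Codeword c = d · G (mod 2), d = 01101001101:
  c[0] = d·G[:,0] = (01101001101)·(11011010101) mod 2 = 0+1+0+0+1+0+0+0+1+0+1 mod 2 = 0
  c[1] = d·G[:,1] = (01101001101)·(10110110011) mod 2 = 0+0+1+0+0+0+0+0+0+0+1 mod 2 = 0
  c[2] = d·G[:,2] = (01101001101)·(10000000000) mod 2 = 0+0+0+0+0+0+0+0+0+0+0 mod 2 = 0
  c[3] = d·G[:,3] = (01101001101)·(01110001111) mod 2 = 0+1+1+0+0+0+0+1+1+0+1 mod 2 = 1
  c[4] = d·G[:,4] = (01101001101)·(01000000000) mod 2 = 0+1+0+0+0+0+0+0+0+0+0 mod 2 = 1
  c[5] = d·G[:,5] = (01101001101)·(00100000000) mod 2 = 0+0+1+0+0+0+0+0+0+0+0 mod 2 = 1
  c[6] = d·G[:,6] = (01101001101)·(00010000000) mod 2 = 0+0+0+0+0+0+0+0+0+0+0 mod 2 = 0
  c[7] = d·G[:,7] = (01101001101)·(00001111111) mod 2 = 0+0+0+0+1+0+0+1+1+0+1 mod 2 = 0
  c[8] = d·G[:,8] = (01101001101)·(00001000000) mod 2 = 0+0+0+0+1+0+0+0+0+0+0 mod 2 = 1
  c[9] = d·G[:,9] = (01101001101)·(00000100000) mod 2 = 0+0+0+0+0+0+0+0+0+0+0 mod 2 = 0
  c[10] = d·G[:,10] = (01101001101)·(00000010000) mod 2 = 0+0+0+0+0+0+0+0+0+0+0 mod 2 = 0
  c[11] = d·G[:,11] = (01101001101)·(00000001000) mod 2 = 0+0+0+0+0+0+0+1+0+0+0 mod 2 = 1
  c[12] = d·G[:,12] = (01101001101)·(00000000100) mod 2 = 0+0+0+0+0+0+0+0+1+0+0 mod 2 = 1
  c[13] = d·G[:,13] = (01101001101)·(00000000010) mod 2 = 0+0+0+0+0+0+0+0+0+0+0 mod 2 = 0
  c[14] = d·G[:,14] = (01101001101)·(00000000001) mod 2 = 0+0+0+0+0+0+0+0+0+0+1 mod 2 = 1
Codeword = 000111001001101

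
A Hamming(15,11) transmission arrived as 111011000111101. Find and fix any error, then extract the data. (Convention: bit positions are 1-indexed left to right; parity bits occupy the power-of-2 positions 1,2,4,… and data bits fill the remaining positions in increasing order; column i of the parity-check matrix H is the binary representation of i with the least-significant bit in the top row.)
Syndrome s = H · r^T (mod 2), r = 111011000111101:
  s[0] = (101010101010101)·(111011000111101) mod 2 = 1+0+1+0+1+0+0+0+0+0+1+0+1+0+1 mod 2 = 0
  s[1] = (011001100110011)·(111011000111101) mod 2 = 0+1+1+0+0+1+0+0+0+1+1+0+0+0+1 mod 2 = 0
  s[2] = (000111100001111)·(111011000111101) mod 2 = 0+0+0+0+1+1+0+0+0+0+0+1+1+0+1 mod 2 = 1
  s[3] = (000000011111111)·(111011000111101) mod 2 = 0+0+0+0+0+0+0+0+0+1+1+1+1+0+1 mod 2 = 1
Syndrome = 0011
Column 12 of H equals this syndrome → error at bit 12 (1-indexed).
Flip bit 12: 111011000111101 → 111011000110101
Extract data bits at positions {3,5,6,7,9,10,11,12,13,14,15}: 11100110101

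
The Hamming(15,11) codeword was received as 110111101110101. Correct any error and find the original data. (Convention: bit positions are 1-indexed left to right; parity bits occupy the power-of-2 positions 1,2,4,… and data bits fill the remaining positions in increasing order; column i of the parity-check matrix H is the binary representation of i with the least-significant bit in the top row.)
Syndrome s = H · r^T (mod 2), r = 110111101110101:
  s[0] = (101010101010101)·(110111101110101) mod 2 = 1+0+0+0+1+0+1+0+1+0+1+0+1+0+1 mod 2 = 1
  s[1] = (011001100110011)·(110111101110101) mod 2 = 0+1+0+0+0+1+1+0+0+1+1+0+0+0+1 mod 2 = 0
  s[2] = (000111100001111)·(110111101110101) mod 2 = 0+0+0+1+1+1+1+0+0+0+0+0+1+0+1 mod 2 = 0
  s[3] = (000000011111111)·(110111101110101) mod 2 = 0+0+0+0+0+0+0+0+1+1+1+0+1+0+1 mod 2 = 1
Syndrome = 1001
Column 9 of H equals this syndrome → error at bit 9 (1-indexed).
Flip bit 9: 110111101110101 → 110111100110101
Extract data bits at positions {3,5,6,7,9,10,11,12,13,14,15}: 01110110101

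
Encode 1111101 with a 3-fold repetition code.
Repeat each bit 3× and concatenate:
1→111  1→111  1→111  1→111  1→111  0→000  1→111
Codeword = 111111111111111000111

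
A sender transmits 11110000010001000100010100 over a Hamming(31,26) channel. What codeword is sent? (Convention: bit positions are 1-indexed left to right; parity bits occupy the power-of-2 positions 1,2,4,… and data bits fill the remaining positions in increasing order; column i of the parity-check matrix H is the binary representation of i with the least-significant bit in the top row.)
Codeword c = d · G (mod 2), d = 11110000010001000100010100:
  c[0] = d·G[:,0] = (11110000010001000100010100)·(11011010101101010101010101) mod 2 = 1+1+0+1+0+0+0+0+0+0+0+0+0+1+0+0+0+1+0+0+0+1+0+1+0+0 mod 2 = 1
  c[1] = d·G[:,1] = (11110000010001000100010100)·(10110110011011001100110011) mod 2 = 1+0+1+1+0+0+0+0+0+1+0+0+0+1+0+0+0+1+0+0+0+1+0+0+0+0 mod 2 = 1
  c[2] = d·G[:,2] = (11110000010001000100010100)·(10000000000000000000000000) mod 2 = 1+0+0+0+0+0+0+0+0+0+0+0+0+0+0+0+0+0+0+0+0+0+0+0+0+0 mod 2 = 1
  c[3] = d·G[:,3] = (11110000010001000100010100)·(01110001111000111100001111) mod 2 = 0+1+1+1+0+0+0+0+0+1+0+0+0+0+0+0+0+1+0+0+0+0+0+1+0+0 mod 2 = 0
  c[4] = d·G[:,4] = (11110000010001000100010100)·(01000000000000000000000000) mod 2 = 0+1+0+0+0+0+0+0+0+0+0+0+0+0+0+0+0+0+0+0+0+0+0+0+0+0 mod 2 = 1
  c[5] = d·G[:,5] = (11110000010001000100010100)·(00100000000000000000000000) mod 2 = 0+0+1+0+0+0+0+0+0+0+0+0+0+0+0+0+0+0+0+0+0+0+0+0+0+0 mod 2 = 1
  c[6] = d·G[:,6] = (11110000010001000100010100)·(00010000000000000000000000) mod 2 = 0+0+0+1+0+0+0+0+0+0+0+0+0+0+0+0+0+0+0+0+0+0+0+0+0+0 mod 2 = 1
  c[7] = d·G[:,7] = (11110000010001000100010100)·(00001111111000000011111111) mod 2 = 0+0+0+0+0+0+0+0+0+1+0+0+0+0+0+0+0+0+0+0+0+1+0+1+0+0 mod 2 = 1
  c[8] = d·G[:,8] = (11110000010001000100010100)·(00001000000000000000000000) mod 2 = 0+0+0+0+0+0+0+0+0+0+0+0+0+0+0+0+0+0+0+0+0+0+0+0+0+0 mod 2 = 0
  c[9] = d·G[:,9] = (11110000010001000100010100)·(00000100000000000000000000) mod 2 = 0+0+0+0+0+0+0+0+0+0+0+0+0+0+0+0+0+0+0+0+0+0+0+0+0+0 mod 2 = 0
  c[10] = d·G[:,10] = (11110000010001000100010100)·(00000010000000000000000000) mod 2 = 0+0+0+0+0+0+0+0+0+0+0+0+0+0+0+0+0+0+0+0+0+0+0+0+0+0 mod 2 = 0
  c[11] = d·G[:,11] = (11110000010001000100010100)·(00000001000000000000000000) mod 2 = 0+0+0+0+0+0+0+0+0+0+0+0+0+0+0+0+0+0+0+0+0+0+0+0+0+0 mod 2 = 0
  c[12] = d·G[:,12] = (11110000010001000100010100)·(00000000100000000000000000) mod 2 = 0+0+0+0+0+0+0+0+0+0+0+0+0+0+0+0+0+0+0+0+0+0+0+0+0+0 mod 2 = 0
  c[13] = d·G[:,13] = (11110000010001000100010100)·(00000000010000000000000000) mod 2 = 0+0+0+0+0+0+0+0+0+1+0+0+0+0+0+0+0+0+0+0+0+0+0+0+0+0 mod 2 = 1
  c[14] = d·G[:,14] = (11110000010001000100010100)·(00000000001000000000000000) mod 2 = 0+0+0+0+0+0+0+0+0+0+0+0+0+0+0+0+0+0+0+0+0+0+0+0+0+0 mod 2 = 0
  c[15] = d·G[:,15] = (11110000010001000100010100)·(00000000000111111111111111) mod 2 = 0+0+0+0+0+0+0+0+0+0+0+0+0+1+0+0+0+1+0+0+0+1+0+1+0+0 mod 2 = 0
  c[16] = d·G[:,16] = (11110000010001000100010100)·(00000000000100000000000000) mod 2 = 0+0+0+0+0+0+0+0+0+0+0+0+0+0+0+0+0+0+0+0+0+0+0+0+0+0 mod 2 = 0
  c[17] = d·G[:,17] = (11110000010001000100010100)·(00000000000010000000000000) mod 2 = 0+0+0+0+0+0+0+0+0+0+0+0+0+0+0+0+0+0+0+0+0+0+0+0+0+0 mod 2 = 0
  c[18] = d·G[:,18] = (11110000010001000100010100)·(00000000000001000000000000) mod 2 = 0+0+0+0+0+0+0+0+0+0+0+0+0+1+0+0+0+0+0+0+0+0+0+0+0+0 mod 2 = 1
  c[19] = d·G[:,19] = (11110000010001000100010100)·(00000000000000100000000000) mod 2 = 0+0+0+0+0+0+0+0+0+0+0+0+0+0+0+0+0+0+0+0+0+0+0+0+0+0 mod 2 = 0
  c[20] = d·G[:,20] = (11110000010001000100010100)·(00000000000000010000000000) mod 2 = 0+0+0+0+0+0+0+0+0+0+0+0+0+0+0+0+0+0+0+0+0+0+0+0+0+0 mod 2 = 0
  c[21] = d·G[:,21] = (11110000010001000100010100)·(00000000000000001000000000) mod 2 = 0+0+0+0+0+0+0+0+0+0+0+0+0+0+0+0+0+0+0+0+0+0+0+0+0+0 mod 2 = 0
  c[22] = d·G[:,22] = (11110000010001000100010100)·(00000000000000000100000000) mod 2 = 0+0+0+0+0+0+0+0+0+0+0+0+0+0+0+0+0+1+0+0+0+0+0+0+0+0 mod 2 = 1
  c[23] = d·G[:,23] = (11110000010001000100010100)·(00000000000000000010000000) mod 2 = 0+0+0+0+0+0+0+0+0+0+0+0+0+0+0+0+0+0+0+0+0+0+0+0+0+0 mod 2 = 0
  c[24] = d·G[:,24] = (11110000010001000100010100)·(00000000000000000001000000) mod 2 = 0+0+0+0+0+0+0+0+0+0+0+0+0+0+0+0+0+0+0+0+0+0+0+0+0+0 mod 2 = 0
  c[25] = d·G[:,25] = (11110000010001000100010100)·(00000000000000000000100000) mod 2 = 0+0+0+0+0+0+0+0+0+0+0+0+0+0+0+0+0+0+0+0+0+0+0+0+0+0 mod 2 = 0
  c[26] = d·G[:,26] = (11110000010001000100010100)·(00000000000000000000010000) mod 2 = 0+0+0+0+0+0+0+0+0+0+0+0+0+0+0+0+0+0+0+0+0+1+0+0+0+0 mod 2 = 1
  c[27] = d·G[:,27] = (11110000010001000100010100)·(00000000000000000000001000) mod 2 = 0+0+0+0+0+0+0+0+0+0+0+0+0+0+0+0+0+0+0+0+0+0+0+0+0+0 mod 2 = 0
  c[28] = d·G[:,28] = (11110000010001000100010100)·(00000000000000000000000100) mod 2 = 0+0+0+0+0+0+0+0+0+0+0+0+0+0+0+0+0+0+0+0+0+0+0+1+0+0 mod 2 = 1
  c[29] = d·G[:,29] = (11110000010001000100010100)·(00000000000000000000000010) mod 2 = 0+0+0+0+0+0+0+0+0+0+0+0+0+0+0+0+0+0+0+0+0+0+0+0+0+0 mod 2 = 0
  c[30] = d·G[:,30] = (11110000010001000100010100)·(00000000000000000000000001) mod 2 = 0+0+0+0+0+0+0+0+0+0+0+0+0+0+0+0+0+0+0+0+0+0+0+0+0+0 mod 2 = 0
Codeword = 1110111100000100001000100010100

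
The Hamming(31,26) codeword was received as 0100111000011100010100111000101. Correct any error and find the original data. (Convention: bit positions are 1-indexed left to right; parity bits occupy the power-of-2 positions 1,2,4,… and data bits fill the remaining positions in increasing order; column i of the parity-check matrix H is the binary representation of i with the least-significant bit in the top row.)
Syndrome s = H · r^T (mod 2), r = 0100111000011100010100111000101:
  s[0] = (1010101010101010101010101010101)·(0100111000011100010100111000101) mod 2 = 0+0+0+0+1+0+1+0+0+0+0+0+1+0+0+0+0+0+0+0+0+0+1+0+1+0+0+0+1+0+1 mod 2 = 1
  s[1] = (0110011001100110011001100110011)·(0100111000011100010100111000101) mod 2 = 0+1+0+0+0+1+1+0+0+0+0+0+0+1+0+0+0+1+0+0+0+0+1+0+0+0+0+0+0+0+1 mod 2 = 1
  s[2] = (0001111000011110000111100001111)·(0100111000011100010100111000101) mod 2 = 0+0+0+0+1+1+1+0+0+0+0+1+1+1+0+0+0+0+0+1+0+0+1+0+0+0+0+0+1+0+1 mod 2 = 0
  s[3] = (0000000111111110000000011111111)·(0100111000011100010100111000101) mod 2 = 0+0+0+0+0+0+0+0+0+0+0+1+1+1+0+0+0+0+0+0+0+0+0+1+1+0+0+0+1+0+1 mod 2 = 1
  s[4] = (0000000000000001111111111111111)·(0100111000011100010100111000101) mod 2 = 0+0+0+0+0+0+0+0+0+0+0+0+0+0+0+0+0+1+0+1+0+0+1+1+1+0+0+0+1+0+1 mod 2 = 1
Syndrome = 11011
Column 27 of H equals this syndrome → error at bit 27 (1-indexed).
Flip bit 27: 0100111000011100010100111000101 → 0100111000011100010100111010101
Extract data bits at positions {3,5,6,7,9,10,11,12,13,14,15,17,18,19,20,21,22,23,24,25,26,27,28,29,30,31}: 01110001110010100111010101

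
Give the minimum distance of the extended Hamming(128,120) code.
d_min = 4 (adding an overall parity bit to Hamming(127,120) raises d_min from 3 to 4).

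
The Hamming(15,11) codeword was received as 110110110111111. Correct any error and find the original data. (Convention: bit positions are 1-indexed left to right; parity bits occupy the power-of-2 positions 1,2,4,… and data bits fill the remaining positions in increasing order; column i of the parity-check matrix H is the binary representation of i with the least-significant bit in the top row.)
Syndrome s = H · r^T (mod 2), r = 110110110111111:
  s[0] = (101010101010101)·(110110110111111) mod 2 = 1+0+0+0+1+0+1+0+0+0+1+0+1+0+1 mod 2 = 0
  s[1] = (011001100110011)·(110110110111111) mod 2 = 0+1+0+0+0+0+1+0+0+1+1+0+0+1+1 mod 2 = 0
  s[2] = (000111100001111)·(110110110111111) mod 2 = 0+0+0+1+1+0+1+0+0+0+0+1+1+1+1 mod 2 = 1
  s[3] = (000000011111111)·(110110110111111) mod 2 = 0+0+0+0+0+0+0+1+0+1+1+1+1+1+1 mod 2 = 1
Syndrome = 0011
Column 12 of H equals this syndrome → error at bit 12 (1-indexed).
Flip bit 12: 110110110111111 → 110110110110111
Extract data bits at positions {3,5,6,7,9,10,11,12,13,14,15}: 01010110111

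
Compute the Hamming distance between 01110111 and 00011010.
XOR = 01101101, count of 1s = 5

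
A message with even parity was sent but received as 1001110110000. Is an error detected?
Sum of received bits: 1+0+0+1+1+1+0+1+1+0+0+0+0 = 6; 6 mod 2 = 0. Result is 0 → no error detected.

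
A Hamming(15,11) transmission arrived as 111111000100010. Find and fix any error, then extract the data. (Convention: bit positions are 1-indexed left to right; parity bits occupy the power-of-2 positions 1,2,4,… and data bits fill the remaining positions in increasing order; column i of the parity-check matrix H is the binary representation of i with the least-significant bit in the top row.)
Syndrome s = H · r^T (mod 2), r = 111111000100010:
  s[0] = (101010101010101)·(111111000100010) mod 2 = 1+0+1+0+1+0+0+0+0+0+0+0+0+0+0 mod 2 = 1
  s[1] = (011001100110011)·(111111000100010) mod 2 = 0+1+1+0+0+1+0+0+0+1+0+0+0+1+0 mod 2 = 1
  s[2] = (000111100001111)·(111111000100010) mod 2 = 0+0+0+1+1+1+0+0+0+0+0+0+0+1+0 mod 2 = 0
  s[3] = (000000011111111)·(111111000100010) mod 2 = 0+0+0+0+0+0+0+0+0+1+0+0+0+1+0 mod 2 = 0
Syndrome = 1100
Column 3 of H equals this syndrome → error at bit 3 (1-indexed).
Flip bit 3: 111111000100010 → 110111000100010
Extract data bits at positions {3,5,6,7,9,10,11,12,13,14,15}: 01100100010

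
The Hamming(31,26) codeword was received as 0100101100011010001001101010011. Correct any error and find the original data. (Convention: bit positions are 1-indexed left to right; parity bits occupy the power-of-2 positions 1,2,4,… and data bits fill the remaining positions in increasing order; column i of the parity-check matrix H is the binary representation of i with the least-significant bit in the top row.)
Syndrome s = H · r^T (mod 2), r = 0100101100011010001001101010011:
  s[0] = (1010101010101010101010101010101)·(0100101100011010001001101010011) mod 2 = 0+0+0+0+1+0+1+0+0+0+0+0+1+0+1+0+0+0+1+0+0+0+1+0+1+0+1+0+0+0+1 mod 2 = 1
  s[1] = (0110011001100110011001100110011)·(0100101100011010001001101010011) mod 2 = 0+1+0+0+0+0+1+0+0+0+0+0+0+0+1+0+0+0+1+0+0+1+1+0+0+0+1+0+0+1+1 mod 2 = 1
  s[2] = (0001111000011110000111100001111)·(0100101100011010001001101010011) mod 2 = 0+0+0+0+1+0+1+0+0+0+0+1+1+0+1+0+0+0+0+0+0+1+1+0+0+0+0+0+0+1+1 mod 2 = 1
  s[3] = (0000000111111110000000011111111)·(0100101100011010001001101010011) mod 2 = 0+0+0+0+0+0+0+1+0+0+0+1+1+0+1+0+0+0+0+0+0+0+0+0+1+0+1+0+0+1+1 mod 2 = 0
  s[4] = (0000000000000001111111111111111)·(0100101100011010001001101010011) mod 2 = 0+0+0+0+0+0+0+0+0+0+0+0+0+0+0+0+0+0+1+0+0+1+1+0+1+0+1+0+0+1+1 mod 2 = 1
Syndrome = 11101
Column 23 of H equals this syndrome → error at bit 23 (1-indexed).
Flip bit 23: 0100101100011010001001101010011 → 0100101100011010001001001010011
Extract data bits at positions {3,5,6,7,9,10,11,12,13,14,15,17,18,19,20,21,22,23,24,25,26,27,28,29,30,31}: 01010001101001001001010011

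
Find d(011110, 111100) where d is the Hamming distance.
XOR = 100010, count of 1s = 2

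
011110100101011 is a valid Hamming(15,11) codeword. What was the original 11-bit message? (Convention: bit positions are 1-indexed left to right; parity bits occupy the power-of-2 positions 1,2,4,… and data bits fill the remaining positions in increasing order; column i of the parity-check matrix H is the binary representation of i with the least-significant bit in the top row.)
Parity bits occupy power-of-2 positions; data bits are at positions {3,5,6,7,9,10,11,12,13,14,15} (1-indexed).
Extract: c[3]=1 c[5]=1 c[6]=0 c[7]=1 c[9]=0 c[10]=1 c[11]=0 c[12]=1 c[13]=0 c[14]=1 c[15]=1
Data = 11010101011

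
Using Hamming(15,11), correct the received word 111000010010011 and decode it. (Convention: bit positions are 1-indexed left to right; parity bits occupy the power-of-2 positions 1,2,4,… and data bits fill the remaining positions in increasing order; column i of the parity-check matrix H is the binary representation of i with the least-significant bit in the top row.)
Syndrome s = H · r^T (mod 2), r = 111000010010011:
  s[0] = (101010101010101)·(111000010010011) mod 2 = 1+0+1+0+0+0+0+0+0+0+1+0+0+0+1 mod 2 = 0
  s[1] = (011001100110011)·(111000010010011) mod 2 = 0+1+1+0+0+0+0+0+0+0+1+0+0+1+1 mod 2 = 1
  s[2] = (000111100001111)·(111000010010011) mod 2 = 0+0+0+0+0+0+0+0+0+0+0+0+0+1+1 mod 2 = 0
  s[3] = (000000011111111)·(111000010010011) mod 2 = 0+0+0+0+0+0+0+1+0+0+1+0+0+1+1 mod 2 = 0
Syndrome = 0100
Column 2 of H equals this syndrome → error at bit 2 (1-indexed).
Flip bit 2: 111000010010011 → 101000010010011
Extract data bits at positions {3,5,6,7,9,10,11,12,13,14,15}: 10000010011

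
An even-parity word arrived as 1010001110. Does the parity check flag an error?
Sum of received bits: 1+0+1+0+0+0+1+1+1+0 = 5; 5 mod 2 = 1. Result is 1 ≠ 0 → error detected.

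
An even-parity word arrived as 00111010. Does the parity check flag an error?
Sum of received bits: 0+0+1+1+1+0+1+0 = 4; 4 mod 2 = 0. Result is 0 → no error detected.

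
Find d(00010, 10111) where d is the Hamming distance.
XOR = 10101, count of 1s = 3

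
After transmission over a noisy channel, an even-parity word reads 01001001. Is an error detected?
Sum of received bits: 0+1+0+0+1+0+0+1 = 3; 3 mod 2 = 1. Result is 1 ≠ 0 → error detected.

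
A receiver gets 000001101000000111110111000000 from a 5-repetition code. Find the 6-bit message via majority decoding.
Split into 5-bit blocks and majority-vote each:
  block 1 = 00000: 0 ones, 5 zeros → 0
  block 2 = 11010: 3 ones, 2 zeros → 1
  block 3 = 00000: 0 ones, 5 zeros → 0
  block 4 = 11111: 5 ones, 0 zeros → 1
  block 5 = 01110: 3 ones, 2 zeros → 1
  block 6 = 00000: 0 ones, 5 zeros → 0
Decoded = 010110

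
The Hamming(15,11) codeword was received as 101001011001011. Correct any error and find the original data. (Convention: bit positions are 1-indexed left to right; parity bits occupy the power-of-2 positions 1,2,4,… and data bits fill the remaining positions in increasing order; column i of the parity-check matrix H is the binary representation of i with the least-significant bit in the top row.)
Syndrome s = H · r^T (mod 2), r = 101001011001011:
  s[0] = (101010101010101)·(101001011001011) mod 2 = 1+0+1+0+0+0+0+0+1+0+0+0+0+0+1 mod 2 = 0
  s[1] = (011001100110011)·(101001011001011) mod 2 = 0+0+1+0+0+1+0+0+0+0+0+0+0+1+1 mod 2 = 0
  s[2] = (000111100001111)·(101001011001011) mod 2 = 0+0+0+0+0+1+0+0+0+0+0+1+0+1+1 mod 2 = 0
  s[3] = (000000011111111)·(101001011001011) mod 2 = 0+0+0+0+0+0+0+1+1+0+0+1+0+1+1 mod 2 = 1
Syndrome = 0001
Column 8 of H equals this syndrome → error at bit 8 (1-indexed).
Flip bit 8: 101001011001011 → 101001001001011
Extract data bits at positions {3,5,6,7,9,10,11,12,13,14,15}: 10101001011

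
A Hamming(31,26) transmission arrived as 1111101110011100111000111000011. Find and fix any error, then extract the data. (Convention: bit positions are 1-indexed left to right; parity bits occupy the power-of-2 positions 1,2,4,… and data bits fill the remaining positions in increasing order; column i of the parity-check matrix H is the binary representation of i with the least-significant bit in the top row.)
Syndrome s = H · r^T (mod 2), r = 1111101110011100111000111000011:
  s[0] = (1010101010101010101010101010101)·(1111101110011100111000111000011) mod 2 = 1+0+1+0+1+0+1+0+1+0+0+0+1+0+0+0+1+0+1+0+0+0+1+0+1+0+0+0+0+0+1 mod 2 = 1
  s[1] = (0110011001100110011001100110011)·(1111101110011100111000111000011) mod 2 = 0+1+1+0+0+0+1+0+0+0+0+0+0+1+0+0+0+1+1+0+0+0+1+0+0+0+0+0+0+1+1 mod 2 = 1
  s[2] = (0001111000011110000111100001111)·(1111101110011100111000111000011) mod 2 = 0+0+0+1+1+0+1+0+0+0+0+1+1+1+0+0+0+0+0+0+0+0+1+0+0+0+0+0+0+1+1 mod 2 = 1
  s[3] = (0000000111111110000000011111111)·(1111101110011100111000111000011) mod 2 = 0+0+0+0+0+0+0+1+1+0+0+1+1+1+0+0+0+0+0+0+0+0+0+1+1+0+0+0+0+1+1 mod 2 = 1
  s[4] = (0000000000000001111111111111111)·(1111101110011100111000111000011) mod 2 = 0+0+0+0+0+0+0+0+0+0+0+0+0+0+0+0+1+1+1+0+0+0+1+1+1+0+0+0+0+1+1 mod 2 = 0
Syndrome = 11110
Column 15 of H equals this syndrome → error at bit 15 (1-indexed).
Flip bit 15: 1111101110011100111000111000011 → 1111101110011110111000111000011
Extract data bits at positions {3,5,6,7,9,10,11,12,13,14,15,17,18,19,20,21,22,23,24,25,26,27,28,29,30,31}: 11011001111111000111000011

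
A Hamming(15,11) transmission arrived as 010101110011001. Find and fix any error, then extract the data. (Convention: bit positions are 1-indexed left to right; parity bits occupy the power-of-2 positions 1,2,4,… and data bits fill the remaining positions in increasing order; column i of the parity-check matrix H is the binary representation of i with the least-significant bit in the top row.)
Syndrome s = H · r^T (mod 2), r = 010101110011001:
  s[0] = (101010101010101)·(010101110011001) mod 2 = 0+0+0+0+0+0+1+0+0+0+1+0+0+0+1 mod 2 = 1
  s[1] = (011001100110011)·(010101110011001) mod 2 = 0+1+0+0+0+1+1+0+0+0+1+0+0+0+1 mod 2 = 1
  s[2] = (000111100001111)·(010101110011001) mod 2 = 0+0+0+1+0+1+1+0+0+0+0+1+0+0+1 mod 2 = 1
  s[3] = (000000011111111)·(010101110011001) mod 2 = 0+0+0+0+0+0+0+1+0+0+1+1+0+0+1 mod 2 = 0
Syndrome = 1110
Column 7 of H equals this syndrome → error at bit 7 (1-indexed).
Flip bit 7: 010101110011001 → 010101010011001
Extract data bits at positions {3,5,6,7,9,10,11,12,13,14,15}: 00100011001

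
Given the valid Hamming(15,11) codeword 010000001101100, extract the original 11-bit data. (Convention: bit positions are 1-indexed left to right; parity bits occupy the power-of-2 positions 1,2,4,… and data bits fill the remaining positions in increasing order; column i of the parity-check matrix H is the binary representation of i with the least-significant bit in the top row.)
Parity bits occupy power-of-2 positions; data bits are at positions {3,5,6,7,9,10,11,12,13,14,15} (1-indexed).
Extract: c[3]=0 c[5]=0 c[6]=0 c[7]=0 c[9]=1 c[10]=1 c[11]=0 c[12]=1 c[13]=1 c[14]=0 c[15]=0
Data = 00001101100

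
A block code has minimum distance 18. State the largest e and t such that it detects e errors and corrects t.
(a) Detection requires d_min ≥ e+1, so e ≤ d_min − 1 = 17.
(b) Correction requires d_min ≥ 2t+1, so t ≤ ⌊(d_min − 1)/2⌋ = ⌊17/2⌋ = 8.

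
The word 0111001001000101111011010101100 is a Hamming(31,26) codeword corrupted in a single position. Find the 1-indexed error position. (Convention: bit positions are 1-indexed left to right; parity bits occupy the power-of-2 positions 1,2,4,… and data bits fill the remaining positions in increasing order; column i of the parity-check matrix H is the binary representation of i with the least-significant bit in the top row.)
Syndrome s = H · r^T (mod 2), r = 0111001001000101111011010101100:
  s[0] = (1010101010101010101010101010101)·(0111001001000101111011010101100) mod 2 = 0+0+1+0+0+0+1+0+0+0+0+0+0+0+0+0+1+0+1+0+1+0+0+0+0+0+0+0+1+0+0 mod 2 = 0
  s[1] = (0110011001100110011001100110011)·(0111001001000101111011010101100) mod 2 = 0+1+1+0+0+0+1+0+0+1+0+0+0+1+0+0+0+1+1+0+0+1+0+0+0+1+0+0+0+0+0 mod 2 = 1
  s[2] = (0001111000011110000111100001111)·(0111001001000101111011010101100) mod 2 = 0+0+0+1+0+0+1+0+0+0+0+0+0+1+0+0+0+0+0+0+1+1+0+0+0+0+0+1+1+0+0 mod 2 = 1
  s[3] = (0000000111111110000000011111111)·(0111001001000101111011010101100) mod 2 = 0+0+0+0+0+0+0+0+0+1+0+0+0+1+0+0+0+0+0+0+0+0+0+1+0+1+0+1+1+0+0 mod 2 = 0
  s[4] = (0000000000000001111111111111111)·(0111001001000101111011010101100) mod 2 = 0+0+0+0+0+0+0+0+0+0+0+0+0+0+0+1+1+1+1+0+1+1+0+1+0+1+0+1+1+0+0 mod 2 = 0
Syndrome = 01100
Column i of H is the binary representation of i, so the syndrome is the binary index of the flipped bit.
Read s = 01100 with s[0] as LSB: 0·2^0 + 1·2^1 + 1·2^2 + 0·2^3 + 0·2^4 = 6.
Error is at bit position 6.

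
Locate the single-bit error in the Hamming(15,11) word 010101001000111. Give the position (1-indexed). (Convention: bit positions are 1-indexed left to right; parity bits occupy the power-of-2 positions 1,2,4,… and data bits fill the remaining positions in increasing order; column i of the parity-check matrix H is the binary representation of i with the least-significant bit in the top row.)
Syndrome s = H · r^T (mod 2), r = 010101001000111:
  s[0] = (101010101010101)·(010101001000111) mod 2 = 0+0+0+0+0+0+0+0+1+0+0+0+1+0+1 mod 2 = 1
  s[1] = (011001100110011)·(010101001000111) mod 2 = 0+1+0+0+0+1+0+0+0+0+0+0+0+1+1 mod 2 = 0
  s[2] = (000111100001111)·(010101001000111) mod 2 = 0+0+0+1+0+1+0+0+0+0+0+0+1+1+1 mod 2 = 1
  s[3] = (000000011111111)·(010101001000111) mod 2 = 0+0+0+0+0+0+0+0+1+0+0+0+1+1+1 mod 2 = 0
Syndrome = 1010
Column i of H is the binary representation of i, so the syndrome is the binary index of the flipped bit.
Read s = 1010 with s[0] as LSB: 1·2^0 + 0·2^1 + 1·2^2 + 0·2^3 = 5.
Error is at bit position 5.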